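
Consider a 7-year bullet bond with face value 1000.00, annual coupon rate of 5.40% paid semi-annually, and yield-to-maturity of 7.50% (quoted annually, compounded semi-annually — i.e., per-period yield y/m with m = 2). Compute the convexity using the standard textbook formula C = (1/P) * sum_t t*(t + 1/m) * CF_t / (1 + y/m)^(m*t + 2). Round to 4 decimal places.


Answer: Convexity = 38.1929

Derivation:
Coupon per period c = face * coupon_rate / m = 27.000000
Periods per year m = 2; per-period yield y/m = 0.037500
Number of cashflows N = 14
Cashflows (t years, CF_t, discount factor 1/(1+y/m)^(m*t), PV):
  t = 0.5000: CF_t = 27.000000, DF = 0.963855, PV = 26.024096
  t = 1.0000: CF_t = 27.000000, DF = 0.929017, PV = 25.083466
  t = 1.5000: CF_t = 27.000000, DF = 0.895438, PV = 24.176835
  t = 2.0000: CF_t = 27.000000, DF = 0.863073, PV = 23.302974
  t = 2.5000: CF_t = 27.000000, DF = 0.831878, PV = 22.460697
  t = 3.0000: CF_t = 27.000000, DF = 0.801810, PV = 21.648865
  t = 3.5000: CF_t = 27.000000, DF = 0.772829, PV = 20.866376
  t = 4.0000: CF_t = 27.000000, DF = 0.744895, PV = 20.112170
  t = 4.5000: CF_t = 27.000000, DF = 0.717971, PV = 19.385224
  t = 5.0000: CF_t = 27.000000, DF = 0.692020, PV = 18.684553
  t = 5.5000: CF_t = 27.000000, DF = 0.667008, PV = 18.009208
  t = 6.0000: CF_t = 27.000000, DF = 0.642899, PV = 17.358272
  t = 6.5000: CF_t = 27.000000, DF = 0.619662, PV = 16.730865
  t = 7.0000: CF_t = 1027.000000, DF = 0.597264, PV = 613.390391
Price P = sum_t PV_t = 887.233992
Convexity numerator sum_t t*(t + 1/m) * CF_t / (1+y/m)^(m*t + 2):
  t = 0.5000: term = 12.088418
  t = 1.0000: term = 34.954460
  t = 1.5000: term = 67.382092
  t = 2.0000: term = 108.244325
  t = 2.5000: term = 156.497819
  t = 3.0000: term = 211.177780
  t = 3.5000: term = 271.393131
  t = 4.0000: term = 336.321952
  t = 4.5000: term = 405.207171
  t = 5.0000: term = 477.352491
  t = 5.5000: term = 552.118544
  t = 6.0000: term = 628.919262
  t = 6.5000: term = 707.218447
  t = 7.0000: term = 29917.139111
Convexity = (1/P) * sum = 33886.015003 / 887.233992 = 38.192873


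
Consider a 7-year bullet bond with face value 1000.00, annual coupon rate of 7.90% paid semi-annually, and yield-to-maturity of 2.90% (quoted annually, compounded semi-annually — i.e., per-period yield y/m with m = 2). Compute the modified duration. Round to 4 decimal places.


Answer: Modified duration = 5.6448

Derivation:
Coupon per period c = face * coupon_rate / m = 39.500000
Periods per year m = 2; per-period yield y/m = 0.014500
Number of cashflows N = 14
Cashflows (t years, CF_t, discount factor 1/(1+y/m)^(m*t), PV):
  t = 0.5000: CF_t = 39.500000, DF = 0.985707, PV = 38.935436
  t = 1.0000: CF_t = 39.500000, DF = 0.971619, PV = 38.378942
  t = 1.5000: CF_t = 39.500000, DF = 0.957732, PV = 37.830401
  t = 2.0000: CF_t = 39.500000, DF = 0.944043, PV = 37.289700
  t = 2.5000: CF_t = 39.500000, DF = 0.930550, PV = 36.756728
  t = 3.0000: CF_t = 39.500000, DF = 0.917250, PV = 36.231373
  t = 3.5000: CF_t = 39.500000, DF = 0.904140, PV = 35.713526
  t = 4.0000: CF_t = 39.500000, DF = 0.891217, PV = 35.203082
  t = 4.5000: CF_t = 39.500000, DF = 0.878479, PV = 34.699933
  t = 5.0000: CF_t = 39.500000, DF = 0.865923, PV = 34.203975
  t = 5.5000: CF_t = 39.500000, DF = 0.853547, PV = 33.715106
  t = 6.0000: CF_t = 39.500000, DF = 0.841347, PV = 33.233224
  t = 6.5000: CF_t = 39.500000, DF = 0.829322, PV = 32.758230
  t = 7.0000: CF_t = 1039.500000, DF = 0.817469, PV = 849.759003
Price P = sum_t PV_t = 1314.708658
First compute Macaulay numerator sum_t t * PV_t:
  t * PV_t at t = 0.5000: 19.467718
  t * PV_t at t = 1.0000: 38.378942
  t * PV_t at t = 1.5000: 56.745601
  t * PV_t at t = 2.0000: 74.579400
  t * PV_t at t = 2.5000: 91.891819
  t * PV_t at t = 3.0000: 108.694118
  t * PV_t at t = 3.5000: 124.997343
  t * PV_t at t = 4.0000: 140.812327
  t * PV_t at t = 4.5000: 156.149697
  t * PV_t at t = 5.0000: 171.019876
  t * PV_t at t = 5.5000: 185.433083
  t * PV_t at t = 6.0000: 199.399346
  t * PV_t at t = 6.5000: 212.928495
  t * PV_t at t = 7.0000: 5948.313021
Macaulay duration D = 7528.810785 / 1314.708658 = 5.726600
Modified duration = D / (1 + y/m) = 5.726600 / (1 + 0.014500) = 5.644751


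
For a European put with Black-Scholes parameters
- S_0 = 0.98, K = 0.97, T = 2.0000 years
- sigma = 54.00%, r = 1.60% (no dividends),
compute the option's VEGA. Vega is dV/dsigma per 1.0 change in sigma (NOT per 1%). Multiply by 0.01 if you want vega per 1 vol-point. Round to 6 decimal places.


d1 = 0.4371707319; d2 = -0.3265045918
phi(d1) = 0.3625845257; exp(-qT) = 1.0000000000; exp(-rT) = 0.9685065821
Vega = S * exp(-qT) * phi(d1) * sqrt(T) = 0.9800 * 1.0000000000 * 0.3625845257 * 1.4142135624 = 0.502517

Answer: Vega = 0.502517


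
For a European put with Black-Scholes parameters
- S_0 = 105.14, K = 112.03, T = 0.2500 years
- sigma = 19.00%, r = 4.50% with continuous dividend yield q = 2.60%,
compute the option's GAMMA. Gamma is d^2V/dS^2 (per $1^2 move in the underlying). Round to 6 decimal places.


d1 = -0.5706462861; d2 = -0.6656462861
phi(d1) = 0.3389993378; exp(-qT) = 0.9935210793; exp(-rT) = 0.9888130446
Gamma = exp(-qT) * phi(d1) / (S * sigma * sqrt(T)) = 0.9935210793 * 0.3389993378 / (105.1400 * 0.1900 * 0.5000000000) = 0.033720

Answer: Gamma = 0.033720


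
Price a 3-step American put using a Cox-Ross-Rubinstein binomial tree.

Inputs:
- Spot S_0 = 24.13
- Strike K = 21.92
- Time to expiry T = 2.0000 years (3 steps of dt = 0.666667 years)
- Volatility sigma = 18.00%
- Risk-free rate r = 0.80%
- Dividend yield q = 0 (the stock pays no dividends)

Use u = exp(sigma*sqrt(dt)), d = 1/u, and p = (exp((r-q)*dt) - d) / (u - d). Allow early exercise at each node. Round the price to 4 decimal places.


Answer: Price = V(0,0) = 1.3242

Derivation:
dt = T/N = 0.666667
u = exp(sigma*sqrt(dt)) = 1.158319; d = 1/u = 0.863320
p = (exp((r-q)*dt) - d) / (u - d) = 0.481451
Discount per step: exp(-r*dt) = 0.994681
Stock lattice S(k, i) with i counting down-moves:
  k=0: S(0,0) = 24.1300
  k=1: S(1,0) = 27.9502; S(1,1) = 20.8319
  k=2: S(2,0) = 32.3753; S(2,1) = 24.1300; S(2,2) = 17.9846
  k=3: S(3,0) = 37.5009; S(3,1) = 27.9502; S(3,2) = 20.8319; S(3,3) = 15.5265
Terminal payoffs V(N, i) = max(K - S_T, 0):
  V(3,0) = 0.000000; V(3,1) = 0.000000; V(3,2) = 1.088079; V(3,3) = 6.393508
Backward induction: V(k, i) = exp(-r*dt) * [p * V(k+1, i) + (1-p) * V(k+1, i+1)]; then take max(V_cont, immediate exercise) for American.
  V(2,0) = exp(-r*dt) * [p*0.000000 + (1-p)*0.000000] = 0.000000; exercise = 0.000000; V(2,0) = max -> 0.000000
  V(2,1) = exp(-r*dt) * [p*0.000000 + (1-p)*1.088079] = 0.561221; exercise = 0.000000; V(2,1) = max -> 0.561221
  V(2,2) = exp(-r*dt) * [p*1.088079 + (1-p)*6.393508] = 3.818782; exercise = 3.935377; V(2,2) = max -> 3.935377
  V(1,0) = exp(-r*dt) * [p*0.000000 + (1-p)*0.561221] = 0.289472; exercise = 0.000000; V(1,0) = max -> 0.289472
  V(1,1) = exp(-r*dt) * [p*0.561221 + (1-p)*3.935377] = 2.298594; exercise = 1.088079; V(1,1) = max -> 2.298594
  V(0,0) = exp(-r*dt) * [p*0.289472 + (1-p)*2.298594] = 1.324219; exercise = 0.000000; V(0,0) = max -> 1.324219


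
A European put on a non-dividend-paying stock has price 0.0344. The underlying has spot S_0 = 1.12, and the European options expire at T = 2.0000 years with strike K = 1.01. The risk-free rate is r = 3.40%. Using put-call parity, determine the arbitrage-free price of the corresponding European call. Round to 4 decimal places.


Answer: Call price = 0.2108

Derivation:
Put-call parity: C - P = S_0 * exp(-qT) - K * exp(-rT).
S_0 * exp(-qT) = 1.1200 * 1.00000000 = 1.12000000
K * exp(-rT) = 1.0100 * 0.93426047 = 0.94360308
C = P + S*exp(-qT) - K*exp(-rT)
C = 0.0344 + 1.12000000 - 0.94360308 = 0.2108


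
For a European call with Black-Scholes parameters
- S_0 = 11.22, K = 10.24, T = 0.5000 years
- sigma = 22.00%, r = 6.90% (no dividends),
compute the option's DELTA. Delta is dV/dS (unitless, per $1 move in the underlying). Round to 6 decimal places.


d1 = 0.8870736883; d2 = 0.7315101964
phi(d1) = 0.2691763878; exp(-qT) = 1.0000000000; exp(-rT) = 0.9660883397
N(d1) = 0.8124803855
Delta = exp(-qT) * N(d1) = 1.0000000000 * 0.8124803855 = 0.812480

Answer: Delta = 0.812480


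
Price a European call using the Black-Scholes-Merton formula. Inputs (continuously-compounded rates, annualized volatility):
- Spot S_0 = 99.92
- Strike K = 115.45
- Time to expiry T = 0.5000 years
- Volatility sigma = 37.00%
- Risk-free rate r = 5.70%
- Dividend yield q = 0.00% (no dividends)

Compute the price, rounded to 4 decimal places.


d1 = (ln(S/K) + (r - q + 0.5*sigma^2) * T) / (sigma * sqrt(T)) = -0.31243674
d2 = d1 - sigma * sqrt(T) = -0.57406625
exp(-rT) = 0.97190229; exp(-qT) = 1.00000000
C = S_0 * exp(-qT) * N(d1) - K * exp(-rT) * N(d2)
N(d1) = 0.37735432; N(d2) = 0.28296149
C = 99.9200 * 1.00000000 * 0.37735432 - 115.4500 * 0.97190229 * 0.28296149 = 5.9552

Answer: Price = 5.9552


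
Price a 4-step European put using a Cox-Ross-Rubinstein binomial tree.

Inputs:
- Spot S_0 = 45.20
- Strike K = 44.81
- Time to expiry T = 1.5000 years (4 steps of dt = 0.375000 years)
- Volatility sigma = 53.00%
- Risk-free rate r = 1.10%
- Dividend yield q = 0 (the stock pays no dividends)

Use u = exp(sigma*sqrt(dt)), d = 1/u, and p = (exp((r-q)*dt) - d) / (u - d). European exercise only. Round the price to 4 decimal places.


Answer: Price = V(0,0) = 10.1925

Derivation:
dt = T/N = 0.375000
u = exp(sigma*sqrt(dt)) = 1.383418; d = 1/u = 0.722847
p = (exp((r-q)*dt) - d) / (u - d) = 0.425823
Discount per step: exp(-r*dt) = 0.995883
Stock lattice S(k, i) with i counting down-moves:
  k=0: S(0,0) = 45.2000
  k=1: S(1,0) = 62.5305; S(1,1) = 32.6727
  k=2: S(2,0) = 86.5058; S(2,1) = 45.2000; S(2,2) = 23.6174
  k=3: S(3,0) = 119.6737; S(3,1) = 62.5305; S(3,2) = 32.6727; S(3,3) = 17.0717
  k=4: S(4,0) = 165.5588; S(4,1) = 86.5058; S(4,2) = 45.2000; S(4,3) = 23.6174; S(4,4) = 12.3403
Terminal payoffs V(N, i) = max(K - S_T, 0):
  V(4,0) = 0.000000; V(4,1) = 0.000000; V(4,2) = 0.000000; V(4,3) = 21.192634; V(4,4) = 32.469735
Backward induction: V(k, i) = exp(-r*dt) * [p * V(k+1, i) + (1-p) * V(k+1, i+1)].
  V(3,0) = exp(-r*dt) * [p*0.000000 + (1-p)*0.000000] = 0.000000
  V(3,1) = exp(-r*dt) * [p*0.000000 + (1-p)*0.000000] = 0.000000
  V(3,2) = exp(-r*dt) * [p*0.000000 + (1-p)*21.192634] = 12.118232
  V(3,3) = exp(-r*dt) * [p*21.192634 + (1-p)*32.469735] = 27.553792
  V(2,0) = exp(-r*dt) * [p*0.000000 + (1-p)*0.000000] = 0.000000
  V(2,1) = exp(-r*dt) * [p*0.000000 + (1-p)*12.118232] = 6.929368
  V(2,2) = exp(-r*dt) * [p*12.118232 + (1-p)*27.553792] = 20.894608
  V(1,0) = exp(-r*dt) * [p*0.000000 + (1-p)*6.929368] = 3.962306
  V(1,1) = exp(-r*dt) * [p*6.929368 + (1-p)*20.894608] = 14.886355
  V(0,0) = exp(-r*dt) * [p*3.962306 + (1-p)*14.886355] = 10.192513


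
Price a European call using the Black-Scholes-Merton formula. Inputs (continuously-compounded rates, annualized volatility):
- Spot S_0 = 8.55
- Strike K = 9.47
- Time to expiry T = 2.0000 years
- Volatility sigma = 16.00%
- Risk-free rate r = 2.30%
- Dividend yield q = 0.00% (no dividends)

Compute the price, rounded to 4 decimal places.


Answer: Price = 0.5695

Derivation:
d1 = (ln(S/K) + (r - q + 0.5*sigma^2) * T) / (sigma * sqrt(T)) = -0.13522367
d2 = d1 - sigma * sqrt(T) = -0.36149784
exp(-rT) = 0.95504196; exp(-qT) = 1.00000000
C = S_0 * exp(-qT) * N(d1) - K * exp(-rT) * N(d2)
N(d1) = 0.44621752; N(d2) = 0.35886366
C = 8.5500 * 1.00000000 * 0.44621752 - 9.4700 * 0.95504196 * 0.35886366 = 0.5695


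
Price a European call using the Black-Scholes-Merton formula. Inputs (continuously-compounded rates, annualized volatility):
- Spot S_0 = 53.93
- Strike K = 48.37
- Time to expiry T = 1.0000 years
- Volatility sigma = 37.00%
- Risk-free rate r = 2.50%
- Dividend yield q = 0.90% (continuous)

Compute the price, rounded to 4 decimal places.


Answer: Price = 10.9305

Derivation:
d1 = (ln(S/K) + (r - q + 0.5*sigma^2) * T) / (sigma * sqrt(T)) = 0.52231655
d2 = d1 - sigma * sqrt(T) = 0.15231655
exp(-rT) = 0.97530991; exp(-qT) = 0.99104038
C = S_0 * exp(-qT) * N(d1) - K * exp(-rT) * N(d2)
N(d1) = 0.69927503; N(d2) = 0.56053136
C = 53.9300 * 0.99104038 * 0.69927503 - 48.3700 * 0.97530991 * 0.56053136 = 10.9305


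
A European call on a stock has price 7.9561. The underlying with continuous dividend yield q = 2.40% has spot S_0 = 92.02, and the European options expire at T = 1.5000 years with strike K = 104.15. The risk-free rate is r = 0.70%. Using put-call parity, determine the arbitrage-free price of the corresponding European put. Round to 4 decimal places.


Answer: Put price = 22.2520

Derivation:
Put-call parity: C - P = S_0 * exp(-qT) - K * exp(-rT).
S_0 * exp(-qT) = 92.0200 * 0.96464029 = 88.76619981
K * exp(-rT) = 104.1500 * 0.98955493 = 103.06214623
P = C - S*exp(-qT) + K*exp(-rT)
P = 7.9561 - 88.76619981 + 103.06214623 = 22.2520


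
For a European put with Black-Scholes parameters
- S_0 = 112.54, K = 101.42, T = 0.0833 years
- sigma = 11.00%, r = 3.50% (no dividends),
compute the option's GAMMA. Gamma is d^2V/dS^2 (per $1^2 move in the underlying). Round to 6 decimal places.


d1 = 3.3847222513; d2 = 3.3529743380
phi(d1) = 0.0012977661; exp(-qT) = 1.0000000000; exp(-rT) = 0.9970887459
Gamma = exp(-qT) * phi(d1) / (S * sigma * sqrt(T)) = 1.0000000000 * 0.0012977661 / (112.5400 * 0.1100 * 0.2886173938) = 0.000363

Answer: Gamma = 0.000363


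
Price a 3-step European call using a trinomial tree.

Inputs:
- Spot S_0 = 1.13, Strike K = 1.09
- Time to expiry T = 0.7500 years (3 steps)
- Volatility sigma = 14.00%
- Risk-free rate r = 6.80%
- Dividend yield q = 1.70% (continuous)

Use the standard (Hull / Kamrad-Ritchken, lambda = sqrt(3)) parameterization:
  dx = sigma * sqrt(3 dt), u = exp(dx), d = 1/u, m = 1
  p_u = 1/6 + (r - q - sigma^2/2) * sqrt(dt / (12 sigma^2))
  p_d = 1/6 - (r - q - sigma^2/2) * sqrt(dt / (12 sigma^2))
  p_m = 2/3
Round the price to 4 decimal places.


dt = T/N = 0.250000; dx = sigma*sqrt(3*dt) = 0.121244
u = exp(dx) = 1.128900; d = 1/u = 0.885818
p_u = 0.209143, p_m = 0.666667, p_d = 0.124190
Discount per step: exp(-r*dt) = 0.983144
Stock lattice S(k, j) with j the centered position index:
  k=0: S(0,+0) = 1.1300
  k=1: S(1,-1) = 1.0010; S(1,+0) = 1.1300; S(1,+1) = 1.2757
  k=2: S(2,-2) = 0.8867; S(2,-1) = 1.0010; S(2,+0) = 1.1300; S(2,+1) = 1.2757; S(2,+2) = 1.4401
  k=3: S(3,-3) = 0.7854; S(3,-2) = 0.8867; S(3,-1) = 1.0010; S(3,+0) = 1.1300; S(3,+1) = 1.2757; S(3,+2) = 1.4401; S(3,+3) = 1.6257
Terminal payoffs V(N, j) = max(S_T - K, 0):
  V(3,-3) = 0.000000; V(3,-2) = 0.000000; V(3,-1) = 0.000000; V(3,+0) = 0.040000; V(3,+1) = 0.185657; V(3,+2) = 0.350089; V(3,+3) = 0.535716
Backward induction: V(k, j) = exp(-r*dt) * [p_u * V(k+1, j+1) + p_m * V(k+1, j) + p_d * V(k+1, j-1)]
  V(2,-2) = exp(-r*dt) * [p_u*0.000000 + p_m*0.000000 + p_d*0.000000] = 0.000000
  V(2,-1) = exp(-r*dt) * [p_u*0.040000 + p_m*0.000000 + p_d*0.000000] = 0.008225
  V(2,+0) = exp(-r*dt) * [p_u*0.185657 + p_m*0.040000 + p_d*0.000000] = 0.064392
  V(2,+1) = exp(-r*dt) * [p_u*0.350089 + p_m*0.185657 + p_d*0.040000] = 0.198553
  V(2,+2) = exp(-r*dt) * [p_u*0.535716 + p_m*0.350089 + p_d*0.185657] = 0.362279
  V(1,-1) = exp(-r*dt) * [p_u*0.064392 + p_m*0.008225 + p_d*0.000000] = 0.018631
  V(1,+0) = exp(-r*dt) * [p_u*0.198553 + p_m*0.064392 + p_d*0.008225] = 0.084034
  V(1,+1) = exp(-r*dt) * [p_u*0.362279 + p_m*0.198553 + p_d*0.064392] = 0.212491
  V(0,+0) = exp(-r*dt) * [p_u*0.212491 + p_m*0.084034 + p_d*0.018631] = 0.101045

Answer: Price = V(0,0) = 0.1010


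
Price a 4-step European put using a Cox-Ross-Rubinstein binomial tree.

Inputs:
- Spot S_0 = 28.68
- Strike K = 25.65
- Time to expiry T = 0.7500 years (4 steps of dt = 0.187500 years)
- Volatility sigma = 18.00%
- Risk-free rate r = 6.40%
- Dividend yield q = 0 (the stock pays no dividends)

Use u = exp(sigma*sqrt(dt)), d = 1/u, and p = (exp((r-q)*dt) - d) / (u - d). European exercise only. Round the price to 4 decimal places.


dt = T/N = 0.187500
u = exp(sigma*sqrt(dt)) = 1.081060; d = 1/u = 0.925018
p = (exp((r-q)*dt) - d) / (u - d) = 0.557890
Discount per step: exp(-r*dt) = 0.988072
Stock lattice S(k, i) with i counting down-moves:
  k=0: S(0,0) = 28.6800
  k=1: S(1,0) = 31.0048; S(1,1) = 26.5295
  k=2: S(2,0) = 33.5181; S(2,1) = 28.6800; S(2,2) = 24.5403
  k=3: S(3,0) = 36.2350; S(3,1) = 31.0048; S(3,2) = 26.5295; S(3,3) = 22.7002
  k=4: S(4,0) = 39.1723; S(4,1) = 33.5181; S(4,2) = 28.6800; S(4,3) = 24.5403; S(4,4) = 20.9981
Terminal payoffs V(N, i) = max(K - S_T, 0):
  V(4,0) = 0.000000; V(4,1) = 0.000000; V(4,2) = 0.000000; V(4,3) = 1.109730; V(4,4) = 4.651923
Backward induction: V(k, i) = exp(-r*dt) * [p * V(k+1, i) + (1-p) * V(k+1, i+1)].
  V(3,0) = exp(-r*dt) * [p*0.000000 + (1-p)*0.000000] = 0.000000
  V(3,1) = exp(-r*dt) * [p*0.000000 + (1-p)*0.000000] = 0.000000
  V(3,2) = exp(-r*dt) * [p*0.000000 + (1-p)*1.109730] = 0.484771
  V(3,3) = exp(-r*dt) * [p*1.109730 + (1-p)*4.651923] = 2.643853
  V(2,0) = exp(-r*dt) * [p*0.000000 + (1-p)*0.000000] = 0.000000
  V(2,1) = exp(-r*dt) * [p*0.000000 + (1-p)*0.484771] = 0.211766
  V(2,2) = exp(-r*dt) * [p*0.484771 + (1-p)*2.643853] = 1.422154
  V(1,0) = exp(-r*dt) * [p*0.000000 + (1-p)*0.211766] = 0.092507
  V(1,1) = exp(-r*dt) * [p*0.211766 + (1-p)*1.422154] = 0.737982
  V(0,0) = exp(-r*dt) * [p*0.092507 + (1-p)*0.737982] = 0.373371

Answer: Price = V(0,0) = 0.3734


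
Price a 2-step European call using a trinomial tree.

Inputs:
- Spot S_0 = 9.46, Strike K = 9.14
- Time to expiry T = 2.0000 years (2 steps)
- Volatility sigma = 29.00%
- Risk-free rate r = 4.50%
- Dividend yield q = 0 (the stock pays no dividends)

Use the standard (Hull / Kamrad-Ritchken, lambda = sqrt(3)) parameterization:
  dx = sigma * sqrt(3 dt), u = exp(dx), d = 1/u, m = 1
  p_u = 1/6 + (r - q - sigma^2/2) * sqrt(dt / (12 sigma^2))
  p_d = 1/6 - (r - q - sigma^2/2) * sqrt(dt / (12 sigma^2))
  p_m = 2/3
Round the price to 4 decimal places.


dt = T/N = 1.000000; dx = sigma*sqrt(3*dt) = 0.502295
u = exp(dx) = 1.652509; d = 1/u = 0.605140
p_u = 0.169603, p_m = 0.666667, p_d = 0.163730
Discount per step: exp(-r*dt) = 0.955997
Stock lattice S(k, j) with j the centered position index:
  k=0: S(0,+0) = 9.4600
  k=1: S(1,-1) = 5.7246; S(1,+0) = 9.4600; S(1,+1) = 15.6327
  k=2: S(2,-2) = 3.4642; S(2,-1) = 5.7246; S(2,+0) = 9.4600; S(2,+1) = 15.6327; S(2,+2) = 25.8332
Terminal payoffs V(N, j) = max(S_T - K, 0):
  V(2,-2) = 0.000000; V(2,-1) = 0.000000; V(2,+0) = 0.320000; V(2,+1) = 6.492735; V(2,+2) = 16.693235
Backward induction: V(k, j) = exp(-r*dt) * [p_u * V(k+1, j+1) + p_m * V(k+1, j) + p_d * V(k+1, j-1)]
  V(1,-1) = exp(-r*dt) * [p_u*0.320000 + p_m*0.000000 + p_d*0.000000] = 0.051885
  V(1,+0) = exp(-r*dt) * [p_u*6.492735 + p_m*0.320000 + p_d*0.000000] = 1.256680
  V(1,+1) = exp(-r*dt) * [p_u*16.693235 + p_m*6.492735 + p_d*0.320000] = 6.894759
  V(0,+0) = exp(-r*dt) * [p_u*6.894759 + p_m*1.256680 + p_d*0.051885] = 1.926961

Answer: Price = V(0,0) = 1.9270


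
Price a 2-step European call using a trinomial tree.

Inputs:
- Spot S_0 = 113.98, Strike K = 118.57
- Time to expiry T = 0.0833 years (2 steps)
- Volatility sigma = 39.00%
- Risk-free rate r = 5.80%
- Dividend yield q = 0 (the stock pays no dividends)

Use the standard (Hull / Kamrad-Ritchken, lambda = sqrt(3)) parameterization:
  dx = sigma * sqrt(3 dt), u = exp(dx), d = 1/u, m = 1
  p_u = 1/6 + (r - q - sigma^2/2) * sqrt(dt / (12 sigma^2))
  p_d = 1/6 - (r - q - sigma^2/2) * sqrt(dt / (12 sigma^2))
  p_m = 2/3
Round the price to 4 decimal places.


dt = T/N = 0.041650; dx = sigma*sqrt(3*dt) = 0.137858
u = exp(dx) = 1.147813; d = 1/u = 0.871222
p_u = 0.163940, p_m = 0.666667, p_d = 0.169393
Discount per step: exp(-r*dt) = 0.997587
Stock lattice S(k, j) with j the centered position index:
  k=0: S(0,+0) = 113.9800
  k=1: S(1,-1) = 99.3019; S(1,+0) = 113.9800; S(1,+1) = 130.8277
  k=2: S(2,-2) = 86.5140; S(2,-1) = 99.3019; S(2,+0) = 113.9800; S(2,+1) = 130.8277; S(2,+2) = 150.1657
Terminal payoffs V(N, j) = max(S_T - K, 0):
  V(2,-2) = 0.000000; V(2,-1) = 0.000000; V(2,+0) = 0.000000; V(2,+1) = 12.257706; V(2,+2) = 31.595719
Backward induction: V(k, j) = exp(-r*dt) * [p_u * V(k+1, j+1) + p_m * V(k+1, j) + p_d * V(k+1, j-1)]
  V(1,-1) = exp(-r*dt) * [p_u*0.000000 + p_m*0.000000 + p_d*0.000000] = 0.000000
  V(1,+0) = exp(-r*dt) * [p_u*12.257706 + p_m*0.000000 + p_d*0.000000] = 2.004680
  V(1,+1) = exp(-r*dt) * [p_u*31.595719 + p_m*12.257706 + p_d*0.000000] = 13.319392
  V(0,+0) = exp(-r*dt) * [p_u*13.319392 + p_m*2.004680 + p_d*0.000000] = 3.511542

Answer: Price = V(0,0) = 3.5115


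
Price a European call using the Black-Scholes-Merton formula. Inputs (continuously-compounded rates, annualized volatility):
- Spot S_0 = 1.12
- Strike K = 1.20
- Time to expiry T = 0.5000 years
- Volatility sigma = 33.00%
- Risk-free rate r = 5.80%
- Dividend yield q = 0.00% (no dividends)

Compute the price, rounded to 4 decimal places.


d1 = (ln(S/K) + (r - q + 0.5*sigma^2) * T) / (sigma * sqrt(T)) = -0.05471666
d2 = d1 - sigma * sqrt(T) = -0.28806190
exp(-rT) = 0.97141646; exp(-qT) = 1.00000000
C = S_0 * exp(-qT) * N(d1) - K * exp(-rT) * N(d2)
N(d1) = 0.47818210; N(d2) = 0.38664968
C = 1.1200 * 1.00000000 * 0.47818210 - 1.2000 * 0.97141646 * 0.38664968 = 0.0848

Answer: Price = 0.0848


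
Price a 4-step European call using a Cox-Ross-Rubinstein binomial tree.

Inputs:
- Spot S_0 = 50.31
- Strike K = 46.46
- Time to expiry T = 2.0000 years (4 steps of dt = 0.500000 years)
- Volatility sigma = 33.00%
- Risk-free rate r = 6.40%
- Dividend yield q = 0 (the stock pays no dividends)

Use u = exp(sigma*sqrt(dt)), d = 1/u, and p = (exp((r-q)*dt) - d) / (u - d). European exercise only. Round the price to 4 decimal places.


dt = T/N = 0.500000
u = exp(sigma*sqrt(dt)) = 1.262817; d = 1/u = 0.791880
p = (exp((r-q)*dt) - d) / (u - d) = 0.510975
Discount per step: exp(-r*dt) = 0.968507
Stock lattice S(k, i) with i counting down-moves:
  k=0: S(0,0) = 50.3100
  k=1: S(1,0) = 63.5323; S(1,1) = 39.8395
  k=2: S(2,0) = 80.2297; S(2,1) = 50.3100; S(2,2) = 31.5481
  k=3: S(3,0) = 101.3155; S(3,1) = 63.5323; S(3,2) = 39.8395; S(3,3) = 24.9823
  k=4: S(4,0) = 127.9430; S(4,1) = 80.2297; S(4,2) = 50.3100; S(4,3) = 31.5481; S(4,4) = 19.7830
Terminal payoffs V(N, i) = max(S_T - K, 0):
  V(4,0) = 81.482995; V(4,1) = 33.769746; V(4,2) = 3.850000; V(4,3) = 0.000000; V(4,4) = 0.000000
Backward induction: V(k, i) = exp(-r*dt) * [p * V(k+1, i) + (1-p) * V(k+1, i+1)].
  V(3,0) = exp(-r*dt) * [p*81.482995 + (1-p)*33.769746] = 56.318701
  V(3,1) = exp(-r*dt) * [p*33.769746 + (1-p)*3.850000] = 18.535526
  V(3,2) = exp(-r*dt) * [p*3.850000 + (1-p)*0.000000] = 1.905300
  V(3,3) = exp(-r*dt) * [p*0.000000 + (1-p)*0.000000] = 0.000000
  V(2,0) = exp(-r*dt) * [p*56.318701 + (1-p)*18.535526] = 36.650033
  V(2,1) = exp(-r*dt) * [p*18.535526 + (1-p)*1.905300] = 10.075313
  V(2,2) = exp(-r*dt) * [p*1.905300 + (1-p)*0.000000] = 0.942901
  V(1,0) = exp(-r*dt) * [p*36.650033 + (1-p)*10.075313] = 22.909387
  V(1,1) = exp(-r*dt) * [p*10.075313 + (1-p)*0.942901] = 5.432682
  V(0,0) = exp(-r*dt) * [p*22.909387 + (1-p)*5.432682] = 13.910514

Answer: Price = V(0,0) = 13.9105


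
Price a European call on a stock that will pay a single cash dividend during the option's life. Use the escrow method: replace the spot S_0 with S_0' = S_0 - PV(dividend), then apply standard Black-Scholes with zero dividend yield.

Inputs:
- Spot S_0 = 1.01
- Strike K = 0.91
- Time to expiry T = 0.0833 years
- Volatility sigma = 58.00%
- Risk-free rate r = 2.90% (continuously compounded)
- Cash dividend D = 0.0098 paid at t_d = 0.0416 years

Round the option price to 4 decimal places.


PV(D) = D * exp(-r * t_d) = 0.0098 * 0.99879433 = 0.00978818
S_0' = S_0 - PV(D) = 1.0100 - 0.00978818 = 1.00021182
d1 = (ln(S_0'/K) + (r + sigma^2/2)*T) / (sigma*sqrt(T)) = 0.66278674
d2 = d1 - sigma*sqrt(T) = 0.49538865
exp(-rT) = 0.99758722
N(d1) = 0.74626643; N(d2) = 0.68983710
C = S_0' * N(d1) - K * exp(-rT) * N(d2) = 1.00021182 * 0.74626643 - 0.9100 * 0.99758722 * 0.68983710 = 0.1202

Answer: Price = 0.1202


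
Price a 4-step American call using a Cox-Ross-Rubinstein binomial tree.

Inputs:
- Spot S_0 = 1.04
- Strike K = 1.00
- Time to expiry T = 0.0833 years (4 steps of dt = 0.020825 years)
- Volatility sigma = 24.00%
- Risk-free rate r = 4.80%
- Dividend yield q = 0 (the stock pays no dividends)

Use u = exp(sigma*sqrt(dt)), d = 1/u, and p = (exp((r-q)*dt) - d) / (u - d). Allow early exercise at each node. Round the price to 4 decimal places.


Answer: Price = V(0,0) = 0.0568

Derivation:
dt = T/N = 0.020825
u = exp(sigma*sqrt(dt)) = 1.035241; d = 1/u = 0.965959
p = (exp((r-q)*dt) - d) / (u - d) = 0.505778
Discount per step: exp(-r*dt) = 0.999001
Stock lattice S(k, i) with i counting down-moves:
  k=0: S(0,0) = 1.0400
  k=1: S(1,0) = 1.0767; S(1,1) = 1.0046
  k=2: S(2,0) = 1.1146; S(2,1) = 1.0400; S(2,2) = 0.9704
  k=3: S(3,0) = 1.1539; S(3,1) = 1.0767; S(3,2) = 1.0046; S(3,3) = 0.9374
  k=4: S(4,0) = 1.1945; S(4,1) = 1.1146; S(4,2) = 1.0400; S(4,3) = 0.9704; S(4,4) = 0.9055
Terminal payoffs V(N, i) = max(S_T - K, 0):
  V(4,0) = 0.194535; V(4,1) = 0.114593; V(4,2) = 0.040000; V(4,3) = 0.000000; V(4,4) = 0.000000
Backward induction: V(k, i) = exp(-r*dt) * [p * V(k+1, i) + (1-p) * V(k+1, i+1)]; then take max(V_cont, immediate exercise) for American.
  V(3,0) = exp(-r*dt) * [p*0.194535 + (1-p)*0.114593] = 0.154871; exercise = 0.153872; V(3,0) = max -> 0.154871
  V(3,1) = exp(-r*dt) * [p*0.114593 + (1-p)*0.040000] = 0.077650; exercise = 0.076650; V(3,1) = max -> 0.077650
  V(3,2) = exp(-r*dt) * [p*0.040000 + (1-p)*0.000000] = 0.020211; exercise = 0.004597; V(3,2) = max -> 0.020211
  V(3,3) = exp(-r*dt) * [p*0.000000 + (1-p)*0.000000] = 0.000000; exercise = 0.000000; V(3,3) = max -> 0.000000
  V(2,0) = exp(-r*dt) * [p*0.154871 + (1-p)*0.077650] = 0.116590; exercise = 0.114593; V(2,0) = max -> 0.116590
  V(2,1) = exp(-r*dt) * [p*0.077650 + (1-p)*0.020211] = 0.049213; exercise = 0.040000; V(2,1) = max -> 0.049213
  V(2,2) = exp(-r*dt) * [p*0.020211 + (1-p)*0.000000] = 0.010212; exercise = 0.000000; V(2,2) = max -> 0.010212
  V(1,0) = exp(-r*dt) * [p*0.116590 + (1-p)*0.049213] = 0.083207; exercise = 0.076650; V(1,0) = max -> 0.083207
  V(1,1) = exp(-r*dt) * [p*0.049213 + (1-p)*0.010212] = 0.029908; exercise = 0.004597; V(1,1) = max -> 0.029908
  V(0,0) = exp(-r*dt) * [p*0.083207 + (1-p)*0.029908] = 0.056809; exercise = 0.040000; V(0,0) = max -> 0.056809


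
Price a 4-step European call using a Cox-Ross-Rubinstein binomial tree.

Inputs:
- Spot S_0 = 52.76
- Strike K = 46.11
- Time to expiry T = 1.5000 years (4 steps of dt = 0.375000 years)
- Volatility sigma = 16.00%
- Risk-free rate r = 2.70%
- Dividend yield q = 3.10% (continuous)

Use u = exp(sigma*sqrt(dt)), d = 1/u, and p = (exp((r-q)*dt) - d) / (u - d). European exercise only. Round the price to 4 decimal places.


Answer: Price = V(0,0) = 7.6297

Derivation:
dt = T/N = 0.375000
u = exp(sigma*sqrt(dt)) = 1.102940; d = 1/u = 0.906667
p = (exp((r-q)*dt) - d) / (u - d) = 0.467888
Discount per step: exp(-r*dt) = 0.989926
Stock lattice S(k, i) with i counting down-moves:
  k=0: S(0,0) = 52.7600
  k=1: S(1,0) = 58.1911; S(1,1) = 47.8358
  k=2: S(2,0) = 64.1813; S(2,1) = 52.7600; S(2,2) = 43.3711
  k=3: S(3,0) = 70.7882; S(3,1) = 58.1911; S(3,2) = 47.8358; S(3,3) = 39.3232
  k=4: S(4,0) = 78.0751; S(4,1) = 64.1813; S(4,2) = 52.7600; S(4,3) = 43.3711; S(4,4) = 35.6531
Terminal payoffs V(N, i) = max(S_T - K, 0):
  V(4,0) = 31.965139; V(4,1) = 18.071340; V(4,2) = 6.650000; V(4,3) = 0.000000; V(4,4) = 0.000000
Backward induction: V(k, i) = exp(-r*dt) * [p * V(k+1, i) + (1-p) * V(k+1, i+1)].
  V(3,0) = exp(-r*dt) * [p*31.965139 + (1-p)*18.071340] = 24.324544
  V(3,1) = exp(-r*dt) * [p*18.071340 + (1-p)*6.650000] = 11.873082
  V(3,2) = exp(-r*dt) * [p*6.650000 + (1-p)*0.000000] = 3.080111
  V(3,3) = exp(-r*dt) * [p*0.000000 + (1-p)*0.000000] = 0.000000
  V(2,0) = exp(-r*dt) * [p*24.324544 + (1-p)*11.873082] = 17.520674
  V(2,1) = exp(-r*dt) * [p*11.873082 + (1-p)*3.080111] = 7.121762
  V(2,2) = exp(-r*dt) * [p*3.080111 + (1-p)*0.000000] = 1.426629
  V(1,0) = exp(-r*dt) * [p*17.520674 + (1-p)*7.121762] = 11.866529
  V(1,1) = exp(-r*dt) * [p*7.121762 + (1-p)*1.426629] = 4.050098
  V(0,0) = exp(-r*dt) * [p*11.866529 + (1-p)*4.050098] = 7.629669


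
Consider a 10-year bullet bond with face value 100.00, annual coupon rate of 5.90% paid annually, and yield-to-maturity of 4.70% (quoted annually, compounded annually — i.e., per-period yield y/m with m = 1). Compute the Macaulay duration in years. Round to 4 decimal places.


Coupon per period c = face * coupon_rate / m = 5.900000
Periods per year m = 1; per-period yield y/m = 0.047000
Number of cashflows N = 10
Cashflows (t years, CF_t, discount factor 1/(1+y/m)^(m*t), PV):
  t = 1.0000: CF_t = 5.900000, DF = 0.955110, PV = 5.635148
  t = 2.0000: CF_t = 5.900000, DF = 0.912235, PV = 5.382185
  t = 3.0000: CF_t = 5.900000, DF = 0.871284, PV = 5.140578
  t = 4.0000: CF_t = 5.900000, DF = 0.832172, PV = 4.909817
  t = 5.0000: CF_t = 5.900000, DF = 0.794816, PV = 4.689414
  t = 6.0000: CF_t = 5.900000, DF = 0.759137, PV = 4.478906
  t = 7.0000: CF_t = 5.900000, DF = 0.725059, PV = 4.277847
  t = 8.0000: CF_t = 5.900000, DF = 0.692511, PV = 4.085814
  t = 9.0000: CF_t = 5.900000, DF = 0.661424, PV = 3.902401
  t = 10.0000: CF_t = 105.900000, DF = 0.631732, PV = 66.900466
Price P = sum_t PV_t = 109.402576
Macaulay numerator sum_t t * PV_t:
  t * PV_t at t = 1.0000: 5.635148
  t * PV_t at t = 2.0000: 10.764371
  t * PV_t at t = 3.0000: 15.421734
  t * PV_t at t = 4.0000: 19.639267
  t * PV_t at t = 5.0000: 23.447071
  t * PV_t at t = 6.0000: 26.873434
  t * PV_t at t = 7.0000: 29.944928
  t * PV_t at t = 8.0000: 32.686509
  t * PV_t at t = 9.0000: 35.121608
  t * PV_t at t = 10.0000: 669.004661
Macaulay duration D = (sum_t t * PV_t) / P = 868.538732 / 109.402576 = 7.938924

Answer: Macaulay duration = 7.9389 years


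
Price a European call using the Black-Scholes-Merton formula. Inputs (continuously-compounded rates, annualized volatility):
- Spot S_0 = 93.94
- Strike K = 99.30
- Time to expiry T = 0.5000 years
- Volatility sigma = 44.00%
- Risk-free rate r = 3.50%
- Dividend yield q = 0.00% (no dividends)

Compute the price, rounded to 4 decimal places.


d1 = (ln(S/K) + (r - q + 0.5*sigma^2) * T) / (sigma * sqrt(T)) = 0.03346129
d2 = d1 - sigma * sqrt(T) = -0.27766570
exp(-rT) = 0.98265224; exp(-qT) = 1.00000000
C = S_0 * exp(-qT) * N(d1) - K * exp(-rT) * N(d2)
N(d1) = 0.51334663; N(d2) = 0.39063450
C = 93.9400 * 1.00000000 * 0.51334663 - 99.3000 * 0.98265224 * 0.39063450 = 10.1067

Answer: Price = 10.1067


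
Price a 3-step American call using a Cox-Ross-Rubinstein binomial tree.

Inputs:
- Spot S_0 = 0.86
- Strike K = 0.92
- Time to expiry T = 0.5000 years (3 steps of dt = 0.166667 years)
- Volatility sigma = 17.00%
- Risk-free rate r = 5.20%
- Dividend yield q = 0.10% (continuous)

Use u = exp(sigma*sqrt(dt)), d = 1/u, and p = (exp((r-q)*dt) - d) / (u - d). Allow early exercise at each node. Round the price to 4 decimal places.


dt = T/N = 0.166667
u = exp(sigma*sqrt(dt)) = 1.071867; d = 1/u = 0.932951
p = (exp((r-q)*dt) - d) / (u - d) = 0.544105
Discount per step: exp(-r*dt) = 0.991371
Stock lattice S(k, i) with i counting down-moves:
  k=0: S(0,0) = 0.8600
  k=1: S(1,0) = 0.9218; S(1,1) = 0.8023
  k=2: S(2,0) = 0.9881; S(2,1) = 0.8600; S(2,2) = 0.7485
  k=3: S(3,0) = 1.0591; S(3,1) = 0.9218; S(3,2) = 0.8023; S(3,3) = 0.6984
Terminal payoffs V(N, i) = max(S_T - K, 0):
  V(3,0) = 0.139062; V(3,1) = 0.001806; V(3,2) = 0.000000; V(3,3) = 0.000000
Backward induction: V(k, i) = exp(-r*dt) * [p * V(k+1, i) + (1-p) * V(k+1, i+1)]; then take max(V_cont, immediate exercise) for American.
  V(2,0) = exp(-r*dt) * [p*0.139062 + (1-p)*0.001806] = 0.075828; exercise = 0.068053; V(2,0) = max -> 0.075828
  V(2,1) = exp(-r*dt) * [p*0.001806 + (1-p)*0.000000] = 0.000974; exercise = 0.000000; V(2,1) = max -> 0.000974
  V(2,2) = exp(-r*dt) * [p*0.000000 + (1-p)*0.000000] = 0.000000; exercise = 0.000000; V(2,2) = max -> 0.000000
  V(1,0) = exp(-r*dt) * [p*0.075828 + (1-p)*0.000974] = 0.041342; exercise = 0.001806; V(1,0) = max -> 0.041342
  V(1,1) = exp(-r*dt) * [p*0.000974 + (1-p)*0.000000] = 0.000525; exercise = 0.000000; V(1,1) = max -> 0.000525
  V(0,0) = exp(-r*dt) * [p*0.041342 + (1-p)*0.000525] = 0.022538; exercise = 0.000000; V(0,0) = max -> 0.022538

Answer: Price = V(0,0) = 0.0225


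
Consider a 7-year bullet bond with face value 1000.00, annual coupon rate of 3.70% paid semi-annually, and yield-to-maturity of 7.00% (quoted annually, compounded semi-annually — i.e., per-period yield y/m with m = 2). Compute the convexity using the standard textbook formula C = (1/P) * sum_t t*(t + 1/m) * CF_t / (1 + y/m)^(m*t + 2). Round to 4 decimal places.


Answer: Convexity = 41.0273

Derivation:
Coupon per period c = face * coupon_rate / m = 18.500000
Periods per year m = 2; per-period yield y/m = 0.035000
Number of cashflows N = 14
Cashflows (t years, CF_t, discount factor 1/(1+y/m)^(m*t), PV):
  t = 0.5000: CF_t = 18.500000, DF = 0.966184, PV = 17.874396
  t = 1.0000: CF_t = 18.500000, DF = 0.933511, PV = 17.269948
  t = 1.5000: CF_t = 18.500000, DF = 0.901943, PV = 16.685940
  t = 2.0000: CF_t = 18.500000, DF = 0.871442, PV = 16.121681
  t = 2.5000: CF_t = 18.500000, DF = 0.841973, PV = 15.576504
  t = 3.0000: CF_t = 18.500000, DF = 0.813501, PV = 15.049762
  t = 3.5000: CF_t = 18.500000, DF = 0.785991, PV = 14.540833
  t = 4.0000: CF_t = 18.500000, DF = 0.759412, PV = 14.049114
  t = 4.5000: CF_t = 18.500000, DF = 0.733731, PV = 13.574023
  t = 5.0000: CF_t = 18.500000, DF = 0.708919, PV = 13.114998
  t = 5.5000: CF_t = 18.500000, DF = 0.684946, PV = 12.671496
  t = 6.0000: CF_t = 18.500000, DF = 0.661783, PV = 12.242991
  t = 6.5000: CF_t = 18.500000, DF = 0.639404, PV = 11.828977
  t = 7.0000: CF_t = 1018.500000, DF = 0.617782, PV = 629.210753
Price P = sum_t PV_t = 819.811415
Convexity numerator sum_t t*(t + 1/m) * CF_t / (1+y/m)^(m*t + 2):
  t = 0.5000: term = 8.342970
  t = 1.0000: term = 24.182522
  t = 1.5000: term = 46.729511
  t = 2.0000: term = 75.248810
  t = 2.5000: term = 109.056246
  t = 3.0000: term = 147.515695
  t = 3.5000: term = 190.036322
  t = 4.0000: term = 236.069965
  t = 4.5000: term = 285.108653
  t = 5.0000: term = 336.682253
  t = 5.5000: term = 390.356235
  t = 6.0000: term = 445.729562
  t = 6.5000: term = 502.432678
  t = 7.0000: term = 30837.185982
Convexity = (1/P) * sum = 33634.677403 / 819.811415 = 41.027335


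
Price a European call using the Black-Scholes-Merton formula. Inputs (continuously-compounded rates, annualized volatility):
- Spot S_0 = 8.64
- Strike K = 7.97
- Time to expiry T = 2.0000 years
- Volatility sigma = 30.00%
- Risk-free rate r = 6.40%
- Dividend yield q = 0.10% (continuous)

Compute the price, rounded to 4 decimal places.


Answer: Price = 2.2684

Derivation:
d1 = (ln(S/K) + (r - q + 0.5*sigma^2) * T) / (sigma * sqrt(T)) = 0.69937125
d2 = d1 - sigma * sqrt(T) = 0.27510718
exp(-rT) = 0.87985338; exp(-qT) = 0.99800200
C = S_0 * exp(-qT) * N(d1) - K * exp(-rT) * N(d2)
N(d1) = 0.75783997; N(d2) = 0.60838305
C = 8.6400 * 0.99800200 * 0.75783997 - 7.9700 * 0.87985338 * 0.60838305 = 2.2684


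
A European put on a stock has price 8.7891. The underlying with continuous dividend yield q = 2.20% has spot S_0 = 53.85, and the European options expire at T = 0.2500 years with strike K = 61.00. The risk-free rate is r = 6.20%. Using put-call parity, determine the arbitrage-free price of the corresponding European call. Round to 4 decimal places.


Answer: Call price = 2.2819

Derivation:
Put-call parity: C - P = S_0 * exp(-qT) - K * exp(-rT).
S_0 * exp(-qT) = 53.8500 * 0.99451510 = 53.55463799
K * exp(-rT) = 61.0000 * 0.98461951 = 60.06178991
C = P + S*exp(-qT) - K*exp(-rT)
C = 8.7891 + 53.55463799 - 60.06178991 = 2.2819


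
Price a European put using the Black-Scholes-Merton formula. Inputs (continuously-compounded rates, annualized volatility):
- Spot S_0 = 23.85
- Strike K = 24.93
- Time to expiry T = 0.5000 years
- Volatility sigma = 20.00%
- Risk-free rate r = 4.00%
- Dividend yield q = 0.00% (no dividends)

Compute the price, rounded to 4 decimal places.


d1 = (ln(S/K) + (r - q + 0.5*sigma^2) * T) / (sigma * sqrt(T)) = -0.10102916
d2 = d1 - sigma * sqrt(T) = -0.24245051
exp(-rT) = 0.98019867; exp(-qT) = 1.00000000
P = K * exp(-rT) * N(-d2) - S_0 * exp(-qT) * N(-d1)
N(-d1) = 0.54023634; N(-d2) = 0.59578445
P = 24.9300 * 0.98019867 * 0.59578445 - 23.8500 * 1.00000000 * 0.54023634 = 1.6742

Answer: Price = 1.6742


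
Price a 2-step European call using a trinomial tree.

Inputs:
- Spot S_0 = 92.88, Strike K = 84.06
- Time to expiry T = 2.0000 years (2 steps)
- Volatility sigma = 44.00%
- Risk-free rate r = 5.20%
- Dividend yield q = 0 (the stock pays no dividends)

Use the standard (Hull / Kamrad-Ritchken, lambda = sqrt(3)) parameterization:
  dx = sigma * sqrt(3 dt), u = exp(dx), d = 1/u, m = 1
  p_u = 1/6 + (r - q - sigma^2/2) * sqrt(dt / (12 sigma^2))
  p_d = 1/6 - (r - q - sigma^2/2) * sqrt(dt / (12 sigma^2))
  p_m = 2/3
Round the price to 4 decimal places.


Answer: Price = V(0,0) = 28.7388

Derivation:
dt = T/N = 1.000000; dx = sigma*sqrt(3*dt) = 0.762102
u = exp(dx) = 2.142776; d = 1/u = 0.466684
p_u = 0.137274, p_m = 0.666667, p_d = 0.196059
Discount per step: exp(-r*dt) = 0.949329
Stock lattice S(k, j) with j the centered position index:
  k=0: S(0,+0) = 92.8800
  k=1: S(1,-1) = 43.3456; S(1,+0) = 92.8800; S(1,+1) = 199.0211
  k=2: S(2,-2) = 20.2287; S(2,-1) = 43.3456; S(2,+0) = 92.8800; S(2,+1) = 199.0211; S(2,+2) = 426.4576
Terminal payoffs V(N, j) = max(S_T - K, 0):
  V(2,-2) = 0.000000; V(2,-1) = 0.000000; V(2,+0) = 8.820000; V(2,+1) = 114.961069; V(2,+2) = 342.397643
Backward induction: V(k, j) = exp(-r*dt) * [p_u * V(k+1, j+1) + p_m * V(k+1, j) + p_d * V(k+1, j-1)]
  V(1,-1) = exp(-r*dt) * [p_u*8.820000 + p_m*0.000000 + p_d*0.000000] = 1.149409
  V(1,+0) = exp(-r*dt) * [p_u*114.961069 + p_m*8.820000 + p_d*0.000000] = 20.563602
  V(1,+1) = exp(-r*dt) * [p_u*342.397643 + p_m*114.961069 + p_d*8.820000] = 119.019588
  V(0,+0) = exp(-r*dt) * [p_u*119.019588 + p_m*20.563602 + p_d*1.149409] = 28.738794


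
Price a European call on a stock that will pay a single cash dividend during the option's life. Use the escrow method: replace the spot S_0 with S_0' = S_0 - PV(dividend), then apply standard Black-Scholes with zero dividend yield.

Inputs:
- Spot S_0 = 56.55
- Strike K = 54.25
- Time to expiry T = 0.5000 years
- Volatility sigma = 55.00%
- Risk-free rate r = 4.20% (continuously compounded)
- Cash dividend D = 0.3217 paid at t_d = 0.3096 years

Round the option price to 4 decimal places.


PV(D) = D * exp(-r * t_d) = 0.3217 * 0.98708098 = 0.31754395
S_0' = S_0 - PV(D) = 56.5500 - 0.31754395 = 56.23245605
d1 = (ln(S_0'/K) + (r + sigma^2/2)*T) / (sigma*sqrt(T)) = 0.34073832
d2 = d1 - sigma*sqrt(T) = -0.04817041
exp(-rT) = 0.97921896
N(d1) = 0.63334971; N(d2) = 0.48079022
C = S_0' * N(d1) - K * exp(-rT) * N(d2) = 56.23245605 * 0.63334971 - 54.2500 * 0.97921896 * 0.48079022 = 10.0740

Answer: Price = 10.0740


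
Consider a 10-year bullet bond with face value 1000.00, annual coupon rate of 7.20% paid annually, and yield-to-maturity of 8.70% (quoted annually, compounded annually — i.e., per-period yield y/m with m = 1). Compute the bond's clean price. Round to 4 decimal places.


Coupon per period c = face * coupon_rate / m = 72.000000
Periods per year m = 1; per-period yield y/m = 0.087000
Number of cashflows N = 10
Cashflows (t years, CF_t, discount factor 1/(1+y/m)^(m*t), PV):
  t = 1.0000: CF_t = 72.000000, DF = 0.919963, PV = 66.237351
  t = 2.0000: CF_t = 72.000000, DF = 0.846332, PV = 60.935925
  t = 3.0000: CF_t = 72.000000, DF = 0.778595, PV = 56.058809
  t = 4.0000: CF_t = 72.000000, DF = 0.716278, PV = 51.572041
  t = 5.0000: CF_t = 72.000000, DF = 0.658950, PV = 47.444380
  t = 6.0000: CF_t = 72.000000, DF = 0.606209, PV = 43.647084
  t = 7.0000: CF_t = 72.000000, DF = 0.557690, PV = 40.153711
  t = 8.0000: CF_t = 72.000000, DF = 0.513055, PV = 36.939936
  t = 9.0000: CF_t = 72.000000, DF = 0.471991, PV = 33.983382
  t = 10.0000: CF_t = 1072.000000, DF = 0.434215, PV = 465.478198
Price P = sum_t PV_t = 902.450817

Answer: Price = 902.4508


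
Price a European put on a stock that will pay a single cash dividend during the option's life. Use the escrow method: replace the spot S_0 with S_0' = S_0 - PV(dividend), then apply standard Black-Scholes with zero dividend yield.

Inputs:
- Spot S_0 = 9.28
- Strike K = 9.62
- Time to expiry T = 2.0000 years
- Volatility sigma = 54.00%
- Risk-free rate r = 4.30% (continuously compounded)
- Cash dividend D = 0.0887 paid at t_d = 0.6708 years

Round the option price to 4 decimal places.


PV(D) = D * exp(-r * t_d) = 0.0887 * 0.97156763 = 0.08617805
S_0' = S_0 - PV(D) = 9.2800 - 0.08617805 = 9.19382195
d1 = (ln(S_0'/K) + (r + sigma^2/2)*T) / (sigma*sqrt(T)) = 0.43511615
d2 = d1 - sigma*sqrt(T) = -0.32855917
exp(-rT) = 0.91759423
N(-d1) = 0.33173906; N(-d2) = 0.62875554
P = K * exp(-rT) * N(-d2) - S_0' * N(-d1) = 9.6200 * 0.91759423 * 0.62875554 - 9.19382195 * 0.33173906 = 2.5002

Answer: Price = 2.5002
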